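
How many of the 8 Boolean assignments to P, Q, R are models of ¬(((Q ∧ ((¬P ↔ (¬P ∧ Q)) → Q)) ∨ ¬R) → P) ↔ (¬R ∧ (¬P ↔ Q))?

5

Initial set: {(¬(((Q ∧ ((¬P ↔ (¬P ∧ Q)) → Q)) ∨ ¬R) → P) ↔ (¬R ∧ (¬P ↔ Q)))}.
(¬(((Q ∧ ((¬P ↔ (¬P ∧ Q)) → Q)) ∨ ¬R) → P) ↔ (¬R ∧ (¬P ↔ Q))): β-rule — branch into ¬(((Q ∧ ((¬P ↔ (¬P ∧ Q)) → Q)) ∨ ¬R) → P), (¬R ∧ (¬P ↔ Q))  //  ¬¬(((Q ∧ ((¬P ↔ (¬P ∧ Q)) → Q)) ∨ ¬R) → P), ¬(¬R ∧ (¬P ↔ Q)).
  branch 1 (add ¬(((Q ∧ ((¬P ↔ (¬P ∧ Q)) → Q)) ∨ ¬R) → P), (¬R ∧ (¬P ↔ Q))):
    ¬(((Q ∧ ((¬P ↔ (¬P ∧ Q)) → Q)) ∨ ¬R) → P): α-rule — add ((Q ∧ ((¬P ↔ (¬P ∧ Q)) → Q)) ∨ ¬R), ¬P.
    (¬R ∧ (¬P ↔ Q)): α-rule — add ¬R, (¬P ↔ Q).
    ((Q ∧ ((¬P ↔ (¬P ∧ Q)) → Q)) ∨ ¬R): β-rule — branch into (Q ∧ ((¬P ↔ (¬P ∧ Q)) → Q))  //  ¬R.
      branch 1.1 (add (Q ∧ ((¬P ↔ (¬P ∧ Q)) → Q))):
        (Q ∧ ((¬P ↔ (¬P ∧ Q)) → Q)): α-rule — add Q, ((¬P ↔ (¬P ∧ Q)) → Q).
        (¬P ↔ Q): β-rule — branch into ¬P, Q  //  ¬¬P, ¬Q.
          branch 1.1.1 (add ¬P, Q):
            ((¬P ↔ (¬P ∧ Q)) → Q): β-rule — branch into ¬(¬P ↔ (¬P ∧ Q))  //  Q.
              branch 1.1.1.1 (add ¬(¬P ↔ (¬P ∧ Q))):
                ¬(¬P ↔ (¬P ∧ Q)): β-rule — branch into ¬P, ¬(¬P ∧ Q)  //  ¬¬P, (¬P ∧ Q).
                  branch 1.1.1.1.1 (add ¬P, ¬(¬P ∧ Q)):
                    ¬(¬P ∧ Q): β-rule — branch into ¬¬P  //  ¬Q.
                      branch 1.1.1.1.1.1 (add ¬¬P):
                        × closes — contains both P and ¬P.
                      branch 1.1.1.1.1.2 (add ¬Q):
                        × closes — contains both Q and ¬Q.
                  branch 1.1.1.1.2 (add ¬¬P, (¬P ∧ Q)):
                    × closes — contains both P and ¬P.
              branch 1.1.1.2 (add Q):
                ○ open, literals {P=F, Q=T, R=F}.
          branch 1.1.2 (add ¬¬P, ¬Q):
            × closes — contains both P and ¬P.
      branch 1.2 (add ¬R):
        (¬P ↔ Q): β-rule — branch into ¬P, Q  //  ¬¬P, ¬Q.
          branch 1.2.1 (add ¬P, Q):
            ○ open, literals {P=F, Q=T, R=F}.
          branch 1.2.2 (add ¬¬P, ¬Q):
            × closes — contains both P and ¬P.
  branch 2 (add ¬¬(((Q ∧ ((¬P ↔ (¬P ∧ Q)) → Q)) ∨ ¬R) → P), ¬(¬R ∧ (¬P ↔ Q))):
    ¬¬(((Q ∧ ((¬P ↔ (¬P ∧ Q)) → Q)) ∨ ¬R) → P): β-rule — branch into ¬((Q ∧ ((¬P ↔ (¬P ∧ Q)) → Q)) ∨ ¬R)  //  P.
      branch 2.1 (add ¬((Q ∧ ((¬P ↔ (¬P ∧ Q)) → Q)) ∨ ¬R)):
        ¬((Q ∧ ((¬P ↔ (¬P ∧ Q)) → Q)) ∨ ¬R): α-rule — add ¬(Q ∧ ((¬P ↔ (¬P ∧ Q)) → Q)), ¬¬R.
        ¬(¬R ∧ (¬P ↔ Q)): β-rule — branch into ¬¬R  //  ¬(¬P ↔ Q).
          branch 2.1.1 (add ¬¬R):
            ¬(Q ∧ ((¬P ↔ (¬P ∧ Q)) → Q)): β-rule — branch into ¬Q  //  ¬((¬P ↔ (¬P ∧ Q)) → Q).
              branch 2.1.1.1 (add ¬Q):
                ○ open, literals {Q=F, R=T}.
              branch 2.1.1.2 (add ¬((¬P ↔ (¬P ∧ Q)) → Q)):
                ¬((¬P ↔ (¬P ∧ Q)) → Q): α-rule — add (¬P ↔ (¬P ∧ Q)), ¬Q.
                (¬P ↔ (¬P ∧ Q)): β-rule — branch into ¬P, (¬P ∧ Q)  //  ¬¬P, ¬(¬P ∧ Q).
                  branch 2.1.1.2.1 (add ¬P, (¬P ∧ Q)):
                    (¬P ∧ Q): α-rule — add ¬P, Q.
                    × closes — contains both Q and ¬Q.
                  branch 2.1.1.2.2 (add ¬¬P, ¬(¬P ∧ Q)):
                    ¬(¬P ∧ Q): β-rule — branch into ¬¬P  //  ¬Q.
                      branch 2.1.1.2.2.1 (add ¬¬P):
                        ○ open, literals {P=T, Q=F, R=T}.
                      branch 2.1.1.2.2.2 (add ¬Q):
                        ○ open, literals {P=T, Q=F, R=T}.
          branch 2.1.2 (add ¬(¬P ↔ Q)):
            ¬(Q ∧ ((¬P ↔ (¬P ∧ Q)) → Q)): β-rule — branch into ¬Q  //  ¬((¬P ↔ (¬P ∧ Q)) → Q).
              branch 2.1.2.1 (add ¬Q):
                ¬(¬P ↔ Q): β-rule — branch into ¬P, ¬Q  //  ¬¬P, Q.
                  branch 2.1.2.1.1 (add ¬P, ¬Q):
                    ○ open, literals {P=F, Q=F, R=T}.
                  branch 2.1.2.1.2 (add ¬¬P, Q):
                    × closes — contains both Q and ¬Q.
              branch 2.1.2.2 (add ¬((¬P ↔ (¬P ∧ Q)) → Q)):
                ¬((¬P ↔ (¬P ∧ Q)) → Q): α-rule — add (¬P ↔ (¬P ∧ Q)), ¬Q.
                ¬(¬P ↔ Q): β-rule — branch into ¬P, ¬Q  //  ¬¬P, Q.
                  branch 2.1.2.2.1 (add ¬P, ¬Q):
                    (¬P ↔ (¬P ∧ Q)): β-rule — branch into ¬P, (¬P ∧ Q)  //  ¬¬P, ¬(¬P ∧ Q).
                      branch 2.1.2.2.1.1 (add ¬P, (¬P ∧ Q)):
                        (¬P ∧ Q): α-rule — add ¬P, Q.
                        × closes — contains both Q and ¬Q.
                      branch 2.1.2.2.1.2 (add ¬¬P, ¬(¬P ∧ Q)):
                        × closes — contains both P and ¬P.
                  branch 2.1.2.2.2 (add ¬¬P, Q):
                    × closes — contains both Q and ¬Q.
      branch 2.2 (add P):
        ¬(¬R ∧ (¬P ↔ Q)): β-rule — branch into ¬¬R  //  ¬(¬P ↔ Q).
          branch 2.2.1 (add ¬¬R):
            ○ open, literals {P=T, R=T}.
          branch 2.2.2 (add ¬(¬P ↔ Q)):
            ¬(¬P ↔ Q): β-rule — branch into ¬P, ¬Q  //  ¬¬P, Q.
              branch 2.2.2.1 (add ¬P, ¬Q):
                × closes — contains both P and ¬P.
              branch 2.2.2.2 (add ¬¬P, Q):
                ○ open, literals {P=T, Q=T}.
11 branches closed, 8 open.
Each open branch fixes some atoms; the unmentioned ones are free. Counting distinct full assignments: branch {P=F, Q=T, R=F} (none free) contributes 1 new; branch {P=F, Q=T, R=F} (none free) contributes 0 new; branch {Q=F, R=T} (P) contributes 2 new; branch {P=T, Q=F, R=T} (none free) contributes 0 new; branch {P=T, Q=F, R=T} (none free) contributes 0 new; branch {P=F, Q=F, R=T} (none free) contributes 0 new; branch {P=T, R=T} (Q) contributes 1 new; branch {P=T, Q=T} (R) contributes 1 new. Total: 5.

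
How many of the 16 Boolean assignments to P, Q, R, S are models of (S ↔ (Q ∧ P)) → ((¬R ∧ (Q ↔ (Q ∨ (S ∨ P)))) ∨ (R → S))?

13

Initial set: {((S ↔ (Q ∧ P)) → ((¬R ∧ (Q ↔ (Q ∨ (S ∨ P)))) ∨ (R → S)))}.
((S ↔ (Q ∧ P)) → ((¬R ∧ (Q ↔ (Q ∨ (S ∨ P)))) ∨ (R → S))): β-rule — branch into ¬(S ↔ (Q ∧ P))  //  ((¬R ∧ (Q ↔ (Q ∨ (S ∨ P)))) ∨ (R → S)).
  branch 1 (add ¬(S ↔ (Q ∧ P))):
    ¬(S ↔ (Q ∧ P)): β-rule — branch into S, ¬(Q ∧ P)  //  ¬S, (Q ∧ P).
      branch 1.1 (add S, ¬(Q ∧ P)):
        ¬(Q ∧ P): β-rule — branch into ¬Q  //  ¬P.
          branch 1.1.1 (add ¬Q):
            ○ open, literals {Q=F, S=T}.
          branch 1.1.2 (add ¬P):
            ○ open, literals {P=F, S=T}.
      branch 1.2 (add ¬S, (Q ∧ P)):
        (Q ∧ P): α-rule — add Q, P.
        ○ open, literals {P=T, Q=T, S=F}.
  branch 2 (add ((¬R ∧ (Q ↔ (Q ∨ (S ∨ P)))) ∨ (R → S))):
    ((¬R ∧ (Q ↔ (Q ∨ (S ∨ P)))) ∨ (R → S)): β-rule — branch into (¬R ∧ (Q ↔ (Q ∨ (S ∨ P))))  //  (R → S).
      branch 2.1 (add (¬R ∧ (Q ↔ (Q ∨ (S ∨ P))))):
        (¬R ∧ (Q ↔ (Q ∨ (S ∨ P)))): α-rule — add ¬R, (Q ↔ (Q ∨ (S ∨ P))).
        (Q ↔ (Q ∨ (S ∨ P))): β-rule — branch into Q, (Q ∨ (S ∨ P))  //  ¬Q, ¬(Q ∨ (S ∨ P)).
          branch 2.1.1 (add Q, (Q ∨ (S ∨ P))):
            (Q ∨ (S ∨ P)): β-rule — branch into Q  //  (S ∨ P).
              branch 2.1.1.1 (add Q):
                ○ open, literals {Q=T, R=F}.
              branch 2.1.1.2 (add (S ∨ P)):
                (S ∨ P): β-rule — branch into S  //  P.
                  branch 2.1.1.2.1 (add S):
                    ○ open, literals {Q=T, R=F, S=T}.
                  branch 2.1.1.2.2 (add P):
                    ○ open, literals {P=T, Q=T, R=F}.
          branch 2.1.2 (add ¬Q, ¬(Q ∨ (S ∨ P))):
            ¬(Q ∨ (S ∨ P)): α-rule — add ¬Q, ¬(S ∨ P).
            ¬(S ∨ P): α-rule — add ¬S, ¬P.
            ○ open, literals {P=F, Q=F, R=F, S=F}.
      branch 2.2 (add (R → S)):
        (R → S): β-rule — branch into ¬R  //  S.
          branch 2.2.1 (add ¬R):
            ○ open, literals {R=F}.
          branch 2.2.2 (add S):
            ○ open, literals {S=T}.
0 branches closed, 9 open.
Each open branch fixes some atoms; the unmentioned ones are free. Counting distinct full assignments: branch {Q=F, S=T} (P, R) contributes 4 new; branch {P=F, S=T} (Q, R) contributes 2 new; branch {P=T, Q=T, S=F} (R) contributes 2 new; branch {Q=T, R=F} (P, S) contributes 2 new; branch {Q=T, R=F, S=T} (P) contributes 0 new; branch {P=T, Q=T, R=F} (S) contributes 0 new; branch {P=F, Q=F, R=F, S=F} (none free) contributes 1 new; branch {R=F} (P, Q, S) contributes 1 new; branch {S=T} (P, Q, R) contributes 1 new. Total: 13.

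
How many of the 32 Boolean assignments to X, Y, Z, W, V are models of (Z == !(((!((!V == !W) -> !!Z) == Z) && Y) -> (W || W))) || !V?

22

Initial set: {T ((Z == !(((!((!V == !W) -> !!Z) == Z) && Y) -> (W || W))) || !V)}.
T ((Z == !(((!((!V == !W) -> !!Z) == Z) && Y) -> (W || W))) || !V): β-rule — branch into T (Z == !(((!((!V == !W) -> !!Z) == Z) && Y) -> (W || W)))  //  T !V.
  branch 1 (add T (Z == !(((!((!V == !W) -> !!Z) == Z) && Y) -> (W || W)))):
    T (Z == !(((!((!V == !W) -> !!Z) == Z) && Y) -> (W || W))): β-rule — branch into T Z, T !(((!((!V == !W) -> !!Z) == Z) && Y) -> (W || W))  //  F Z, F !(((!((!V == !W) -> !!Z) == Z) && Y) -> (W || W)).
      branch 1.1 (add T Z, T !(((!((!V == !W) -> !!Z) == Z) && Y) -> (W || W))):
        T !(((!((!V == !W) -> !!Z) == Z) && Y) -> (W || W)): α-rule — add T ((!((!V == !W) -> !!Z) == Z) && Y), F (W || W).
        T ((!((!V == !W) -> !!Z) == Z) && Y): α-rule — add T (!((!V == !W) -> !!Z) == Z), T Y.
        F (W || W): α-rule — add F W, F W.
        T (!((!V == !W) -> !!Z) == Z): β-rule — branch into T !((!V == !W) -> !!Z), T Z  //  F !((!V == !W) -> !!Z), F Z.
          branch 1.1.1 (add T !((!V == !W) -> !!Z), T Z):
            T !((!V == !W) -> !!Z): α-rule — add T (!V == !W), F !!Z.
            F !!Z: drop double negation, giving F Z.
            × closes — contains both Z and !Z.
          branch 1.1.2 (add F !((!V == !W) -> !!Z), F Z):
            × closes — contains both Z and !Z.
      branch 1.2 (add F Z, F !(((!((!V == !W) -> !!Z) == Z) && Y) -> (W || W))):
        F !(((!((!V == !W) -> !!Z) == Z) && Y) -> (W || W)): β-rule — branch into F ((!((!V == !W) -> !!Z) == Z) && Y)  //  T (W || W).
          branch 1.2.1 (add F ((!((!V == !W) -> !!Z) == Z) && Y)):
            F ((!((!V == !W) -> !!Z) == Z) && Y): β-rule — branch into F (!((!V == !W) -> !!Z) == Z)  //  F Y.
              branch 1.2.1.1 (add F (!((!V == !W) -> !!Z) == Z)):
                F (!((!V == !W) -> !!Z) == Z): β-rule — branch into T !((!V == !W) -> !!Z), F Z  //  F !((!V == !W) -> !!Z), T Z.
                  branch 1.2.1.1.1 (add T !((!V == !W) -> !!Z), F Z):
                    T !((!V == !W) -> !!Z): α-rule — add T (!V == !W), F !!Z.
                    F !!Z: drop double negation, giving F Z.
                    T (!V == !W): β-rule — branch into T !V, T !W  //  F !V, F !W.
                      branch 1.2.1.1.1.1 (add T !V, T !W):
                        ○ open, literals {V=0, W=0, Z=0}.
                      branch 1.2.1.1.1.2 (add F !V, F !W):
                        ○ open, literals {V=1, W=1, Z=0}.
                  branch 1.2.1.1.2 (add F !((!V == !W) -> !!Z), T Z):
                    × closes — contains both Z and !Z.
              branch 1.2.1.2 (add F Y):
                ○ open, literals {Y=0, Z=0}.
          branch 1.2.2 (add T (W || W)):
            T (W || W): β-rule — branch into T W  //  T W.
              branch 1.2.2.1 (add T W):
                ○ open, literals {W=1, Z=0}.
              branch 1.2.2.2 (add T W):
                ○ open, literals {W=1, Z=0}.
  branch 2 (add T !V):
    ○ open, literals {V=0}.
3 branches closed, 6 open.
Each open branch fixes some atoms; the unmentioned ones are free. Counting distinct full assignments: branch {V=0, W=0, Z=0} (X, Y) contributes 4 new; branch {V=1, W=1, Z=0} (X, Y) contributes 4 new; branch {Y=0, Z=0} (X, W, V) contributes 4 new; branch {W=1, Z=0} (X, Y, V) contributes 2 new; branch {W=1, Z=0} (X, Y, V) contributes 0 new; branch {V=0} (X, Y, Z, W) contributes 8 new. Total: 22.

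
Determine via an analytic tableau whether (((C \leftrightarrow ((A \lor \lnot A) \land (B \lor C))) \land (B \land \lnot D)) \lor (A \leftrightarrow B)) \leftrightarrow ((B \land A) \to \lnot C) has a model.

Satisfiable

Initial set: {((((C \leftrightarrow ((A \lor \lnot A) \land (B \lor C))) \land (B \land \lnot D)) \lor (A \leftrightarrow B)) \leftrightarrow ((B \land A) \to \lnot C))}.
((((C \leftrightarrow ((A \lor \lnot A) \land (B \lor C))) \land (B \land \lnot D)) \lor (A \leftrightarrow B)) \leftrightarrow ((B \land A) \to \lnot C)): β-rule — branch into (((C \leftrightarrow ((A \lor \lnot A) \land (B \lor C))) \land (B \land \lnot D)) \lor (A \leftrightarrow B)), ((B \land A) \to \lnot C)  //  \lnot (((C \leftrightarrow ((A \lor \lnot A) \land (B \lor C))) \land (B \land \lnot D)) \lor (A \leftrightarrow B)), \lnot ((B \land A) \to \lnot C).
  branch 1 (add (((C \leftrightarrow ((A \lor \lnot A) \land (B \lor C))) \land (B \land \lnot D)) \lor (A \leftrightarrow B)), ((B \land A) \to \lnot C)):
    (((C \leftrightarrow ((A \lor \lnot A) \land (B \lor C))) \land (B \land \lnot D)) \lor (A \leftrightarrow B)): β-rule — branch into ((C \leftrightarrow ((A \lor \lnot A) \land (B \lor C))) \land (B \land \lnot D))  //  (A \leftrightarrow B).
      branch 1.1 (add ((C \leftrightarrow ((A \lor \lnot A) \land (B \lor C))) \land (B \land \lnot D))):
        ((C \leftrightarrow ((A \lor \lnot A) \land (B \lor C))) \land (B \land \lnot D)): α-rule — add (C \leftrightarrow ((A \lor \lnot A) \land (B \lor C))), (B \land \lnot D).
        (B \land \lnot D): α-rule — add B, \lnot D.
        ((B \land A) \to \lnot C): β-rule — branch into \lnot (B \land A)  //  \lnot C.
          branch 1.1.1 (add \lnot (B \land A)):
            (C \leftrightarrow ((A \lor \lnot A) \land (B \lor C))): β-rule — branch into C, ((A \lor \lnot A) \land (B \lor C))  //  \lnot C, \lnot ((A \lor \lnot A) \land (B \lor C)).
              branch 1.1.1.1 (add C, ((A \lor \lnot A) \land (B \lor C))):
                ((A \lor \lnot A) \land (B \lor C)): α-rule — add (A \lor \lnot A), (B \lor C).
                \lnot (B \land A): β-rule — branch into \lnot B  //  \lnot A.
                  branch 1.1.1.1.1 (add \lnot B):
                    × closes — contains both B and \lnot B.
                  branch 1.1.1.1.2 (add \lnot A):
                    (A \lor \lnot A): β-rule — branch into A  //  \lnot A.
                      branch 1.1.1.1.2.1 (add A):
                        × closes — contains both A and \lnot A.
                      branch 1.1.1.1.2.2 (add \lnot A):
                        (B \lor C): β-rule — branch into B  //  C.
                          branch 1.1.1.1.2.2.1 (add B):
                            ○ open, literals {A=false, B=true, C=true, D=false}.
                          branch 1.1.1.1.2.2.2 (add C):
                            ○ open, literals {A=false, B=true, C=true, D=false}.
              branch 1.1.1.2 (add \lnot C, \lnot ((A \lor \lnot A) \land (B \lor C))):
                \lnot (B \land A): β-rule — branch into \lnot B  //  \lnot A.
                  branch 1.1.1.2.1 (add \lnot B):
                    × closes — contains both B and \lnot B.
                  branch 1.1.1.2.2 (add \lnot A):
                    \lnot ((A \lor \lnot A) \land (B \lor C)): β-rule — branch into \lnot (A \lor \lnot A)  //  \lnot (B \lor C).
                      branch 1.1.1.2.2.1 (add \lnot (A \lor \lnot A)):
                        \lnot (A \lor \lnot A): α-rule — add \lnot A, \lnot \lnot A.
                        × closes — contains both A and \lnot A.
                      branch 1.1.1.2.2.2 (add \lnot (B \lor C)):
                        \lnot (B \lor C): α-rule — add \lnot B, \lnot C.
                        × closes — contains both B and \lnot B.
          branch 1.1.2 (add \lnot C):
            (C \leftrightarrow ((A \lor \lnot A) \land (B \lor C))): β-rule — branch into C, ((A \lor \lnot A) \land (B \lor C))  //  \lnot C, \lnot ((A \lor \lnot A) \land (B \lor C)).
              branch 1.1.2.1 (add C, ((A \lor \lnot A) \land (B \lor C))):
                × closes — contains both C and \lnot C.
              branch 1.1.2.2 (add \lnot C, \lnot ((A \lor \lnot A) \land (B \lor C))):
                \lnot ((A \lor \lnot A) \land (B \lor C)): β-rule — branch into \lnot (A \lor \lnot A)  //  \lnot (B \lor C).
                  branch 1.1.2.2.1 (add \lnot (A \lor \lnot A)):
                    \lnot (A \lor \lnot A): α-rule — add \lnot A, \lnot \lnot A.
                    × closes — contains both A and \lnot A.
                  branch 1.1.2.2.2 (add \lnot (B \lor C)):
                    \lnot (B \lor C): α-rule — add \lnot B, \lnot C.
                    × closes — contains both B and \lnot B.
      branch 1.2 (add (A \leftrightarrow B)):
        ((B \land A) \to \lnot C): β-rule — branch into \lnot (B \land A)  //  \lnot C.
          branch 1.2.1 (add \lnot (B \land A)):
            (A \leftrightarrow B): β-rule — branch into A, B  //  \lnot A, \lnot B.
              branch 1.2.1.1 (add A, B):
                \lnot (B \land A): β-rule — branch into \lnot B  //  \lnot A.
                  branch 1.2.1.1.1 (add \lnot B):
                    × closes — contains both B and \lnot B.
                  branch 1.2.1.1.2 (add \lnot A):
                    × closes — contains both A and \lnot A.
              branch 1.2.1.2 (add \lnot A, \lnot B):
                \lnot (B \land A): β-rule — branch into \lnot B  //  \lnot A.
                  branch 1.2.1.2.1 (add \lnot B):
                    ○ open, literals {A=false, B=false}.
                  branch 1.2.1.2.2 (add \lnot A):
                    ○ open, literals {A=false, B=false}.
          branch 1.2.2 (add \lnot C):
            (A \leftrightarrow B): β-rule — branch into A, B  //  \lnot A, \lnot B.
              branch 1.2.2.1 (add A, B):
                ○ open, literals {A=true, B=true, C=false}.
              branch 1.2.2.2 (add \lnot A, \lnot B):
                ○ open, literals {A=false, B=false, C=false}.
  branch 2 (add \lnot (((C \leftrightarrow ((A \lor \lnot A) \land (B \lor C))) \land (B \land \lnot D)) \lor (A \leftrightarrow B)), \lnot ((B \land A) \to \lnot C)):
    \lnot (((C \leftrightarrow ((A \lor \lnot A) \land (B \lor C))) \land (B \land \lnot D)) \lor (A \leftrightarrow B)): α-rule — add \lnot ((C \leftrightarrow ((A \lor \lnot A) \land (B \lor C))) \land (B \land \lnot D)), \lnot (A \leftrightarrow B).
    \lnot ((B \land A) \to \lnot C): α-rule — add (B \land A), \lnot \lnot C.
    (B \land A): α-rule — add B, A.
    \lnot ((C \leftrightarrow ((A \lor \lnot A) \land (B \lor C))) \land (B \land \lnot D)): β-rule — branch into \lnot (C \leftrightarrow ((A \lor \lnot A) \land (B \lor C)))  //  \lnot (B \land \lnot D).
      branch 2.1 (add \lnot (C \leftrightarrow ((A \lor \lnot A) \land (B \lor C)))):
        \lnot (A \leftrightarrow B): β-rule — branch into A, \lnot B  //  \lnot A, B.
          branch 2.1.1 (add A, \lnot B):
            × closes — contains both B and \lnot B.
          branch 2.1.2 (add \lnot A, B):
            × closes — contains both A and \lnot A.
      branch 2.2 (add \lnot (B \land \lnot D)):
        \lnot (A \leftrightarrow B): β-rule — branch into A, \lnot B  //  \lnot A, B.
          branch 2.2.1 (add A, \lnot B):
            × closes — contains both B and \lnot B.
          branch 2.2.2 (add \lnot A, B):
            × closes — contains both A and \lnot A.
14 branches closed, 6 open.
An open branch gives a satisfying assignment: A=false, B=true, C=true, D=false.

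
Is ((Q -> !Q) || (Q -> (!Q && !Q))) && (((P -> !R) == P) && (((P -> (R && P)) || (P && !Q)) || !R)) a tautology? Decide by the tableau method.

Assume the negation and expand:
Initial set: {!(((Q -> !Q) || (Q -> (!Q && !Q))) && (((P -> !R) == P) && (((P -> (R && P)) || (P && !Q)) || !R)))}.
!(((Q -> !Q) || (Q -> (!Q && !Q))) && (((P -> !R) == P) && (((P -> (R && P)) || (P && !Q)) || !R))): β-rule — branch into !((Q -> !Q) || (Q -> (!Q && !Q)))  //  !(((P -> !R) == P) && (((P -> (R && P)) || (P && !Q)) || !R)).
  branch 1 (add !((Q -> !Q) || (Q -> (!Q && !Q)))):
    !((Q -> !Q) || (Q -> (!Q && !Q))): α-rule — add !(Q -> !Q), !(Q -> (!Q && !Q)).
    !(Q -> !Q): α-rule — add Q, !!Q.
    !(Q -> (!Q && !Q)): α-rule — add Q, !(!Q && !Q).
    !(!Q && !Q): β-rule — branch into !!Q  //  !!Q.
      branch 1.1 (add !!Q):
        ○ open, literals {Q=1}.
      branch 1.2 (add !!Q):
        ○ open, literals {Q=1}.
  branch 2 (add !(((P -> !R) == P) && (((P -> (R && P)) || (P && !Q)) || !R))):
    !(((P -> !R) == P) && (((P -> (R && P)) || (P && !Q)) || !R)): β-rule — branch into !((P -> !R) == P)  //  !(((P -> (R && P)) || (P && !Q)) || !R).
      branch 2.1 (add !((P -> !R) == P)):
        !((P -> !R) == P): β-rule — branch into (P -> !R), !P  //  !(P -> !R), P.
          branch 2.1.1 (add (P -> !R), !P):
            (P -> !R): β-rule — branch into !P  //  !R.
              branch 2.1.1.1 (add !P):
                ○ open, literals {P=0}.
              branch 2.1.1.2 (add !R):
                ○ open, literals {P=0, R=0}.
          branch 2.1.2 (add !(P -> !R), P):
            !(P -> !R): α-rule — add P, !!R.
            ○ open, literals {P=1, R=1}.
      branch 2.2 (add !(((P -> (R && P)) || (P && !Q)) || !R)):
        !(((P -> (R && P)) || (P && !Q)) || !R): α-rule — add !((P -> (R && P)) || (P && !Q)), !!R.
        !((P -> (R && P)) || (P && !Q)): α-rule — add !(P -> (R && P)), !(P && !Q).
        !(P -> (R && P)): α-rule — add P, !(R && P).
        !(P && !Q): β-rule — branch into !P  //  !!Q.
          branch 2.2.1 (add !P):
            × closes — contains both P and !P.
          branch 2.2.2 (add !!Q):
            !(R && P): β-rule — branch into !R  //  !P.
              branch 2.2.2.1 (add !R):
                × closes — contains both R and !R.
              branch 2.2.2.2 (add !P):
                × closes — contains both P and !P.
3 branches closed, 5 open.
An open branch gives a countermodel: Q=1 (unmentioned atoms arbitrary); under it the original formula is false.

Not valid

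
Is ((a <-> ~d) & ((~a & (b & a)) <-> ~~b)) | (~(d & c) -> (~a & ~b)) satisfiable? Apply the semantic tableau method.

Initial set: {(((a <-> ~d) & ((~a & (b & a)) <-> ~~b)) | (~(d & c) -> (~a & ~b)))}.
(((a <-> ~d) & ((~a & (b & a)) <-> ~~b)) | (~(d & c) -> (~a & ~b))): β-rule — branch into ((a <-> ~d) & ((~a & (b & a)) <-> ~~b))  //  (~(d & c) -> (~a & ~b)).
  branch 1 (add ((a <-> ~d) & ((~a & (b & a)) <-> ~~b))):
    ((a <-> ~d) & ((~a & (b & a)) <-> ~~b)): α-rule — add (a <-> ~d), ((~a & (b & a)) <-> ~~b).
    (a <-> ~d): β-rule — branch into a, ~d  //  ~a, ~~d.
      branch 1.1 (add a, ~d):
        ((~a & (b & a)) <-> ~~b): β-rule — branch into (~a & (b & a)), ~~b  //  ~(~a & (b & a)), ~~~b.
          branch 1.1.1 (add (~a & (b & a)), ~~b):
            (~a & (b & a)): α-rule — add ~a, (b & a).
            × closes — contains both a and ~a.
          branch 1.1.2 (add ~(~a & (b & a)), ~~~b):
            ~~~b: drop double negation, giving ~b.
            ~(~a & (b & a)): β-rule — branch into ~~a  //  ~(b & a).
              branch 1.1.2.1 (add ~~a):
                ○ open, literals {a=true, b=false, d=false}.
              branch 1.1.2.2 (add ~(b & a)):
                ~(b & a): β-rule — branch into ~b  //  ~a.
                  branch 1.1.2.2.1 (add ~b):
                    ○ open, literals {a=true, b=false, d=false}.
                  branch 1.1.2.2.2 (add ~a):
                    × closes — contains both a and ~a.
      branch 1.2 (add ~a, ~~d):
        ((~a & (b & a)) <-> ~~b): β-rule — branch into (~a & (b & a)), ~~b  //  ~(~a & (b & a)), ~~~b.
          branch 1.2.1 (add (~a & (b & a)), ~~b):
            (~a & (b & a)): α-rule — add ~a, (b & a).
            ~~b: drop double negation, giving b.
            (b & a): α-rule — add b, a.
            × closes — contains both a and ~a.
          branch 1.2.2 (add ~(~a & (b & a)), ~~~b):
            ~~~b: drop double negation, giving ~b.
            ~(~a & (b & a)): β-rule — branch into ~~a  //  ~(b & a).
              branch 1.2.2.1 (add ~~a):
                × closes — contains both a and ~a.
              branch 1.2.2.2 (add ~(b & a)):
                ~(b & a): β-rule — branch into ~b  //  ~a.
                  branch 1.2.2.2.1 (add ~b):
                    ○ open, literals {a=false, b=false, d=true}.
                  branch 1.2.2.2.2 (add ~a):
                    ○ open, literals {a=false, b=false, d=true}.
  branch 2 (add (~(d & c) -> (~a & ~b))):
    (~(d & c) -> (~a & ~b)): β-rule — branch into ~~(d & c)  //  (~a & ~b).
      branch 2.1 (add ~~(d & c)):
        ~~(d & c): α-rule — add d, c.
        ○ open, literals {c=true, d=true}.
      branch 2.2 (add (~a & ~b)):
        (~a & ~b): α-rule — add ~a, ~b.
        ○ open, literals {a=false, b=false}.
4 branches closed, 6 open.
An open branch gives a satisfying assignment: a=true, b=false, d=false.

Satisfiable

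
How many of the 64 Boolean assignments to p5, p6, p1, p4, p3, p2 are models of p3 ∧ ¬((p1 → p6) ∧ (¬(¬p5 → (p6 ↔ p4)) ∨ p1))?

20

Initial set: {T (p3 ∧ ¬((p1 → p6) ∧ (¬(¬p5 → (p6 ↔ p4)) ∨ p1)))}.
T (p3 ∧ ¬((p1 → p6) ∧ (¬(¬p5 → (p6 ↔ p4)) ∨ p1))): α-rule — add T p3, T ¬((p1 → p6) ∧ (¬(¬p5 → (p6 ↔ p4)) ∨ p1)).
T ¬((p1 → p6) ∧ (¬(¬p5 → (p6 ↔ p4)) ∨ p1)): β-rule — branch into F (p1 → p6)  //  F (¬(¬p5 → (p6 ↔ p4)) ∨ p1).
  branch 1 (add F (p1 → p6)):
    F (p1 → p6): α-rule — add T p1, F p6.
    ○ open, literals {p1=true, p3=true, p6=false}.
  branch 2 (add F (¬(¬p5 → (p6 ↔ p4)) ∨ p1)):
    F (¬(¬p5 → (p6 ↔ p4)) ∨ p1): α-rule — add F ¬(¬p5 → (p6 ↔ p4)), F p1.
    F ¬(¬p5 → (p6 ↔ p4)): β-rule — branch into F ¬p5  //  T (p6 ↔ p4).
      branch 2.1 (add F ¬p5):
        ○ open, literals {p1=false, p3=true, p5=true}.
      branch 2.2 (add T (p6 ↔ p4)):
        T (p6 ↔ p4): β-rule — branch into T p6, T p4  //  F p6, F p4.
          branch 2.2.1 (add T p6, T p4):
            ○ open, literals {p1=false, p3=true, p4=true, p6=true}.
          branch 2.2.2 (add F p6, F p4):
            ○ open, literals {p1=false, p3=true, p4=false, p6=false}.
0 branches closed, 4 open.
Each open branch fixes some atoms; the unmentioned ones are free. Counting distinct full assignments: branch {p1=true, p3=true, p6=false} (p5, p4, p2) contributes 8 new; branch {p1=false, p3=true, p5=true} (p6, p4, p2) contributes 8 new; branch {p1=false, p3=true, p4=true, p6=true} (p5, p2) contributes 2 new; branch {p1=false, p3=true, p4=false, p6=false} (p5, p2) contributes 2 new. Total: 20.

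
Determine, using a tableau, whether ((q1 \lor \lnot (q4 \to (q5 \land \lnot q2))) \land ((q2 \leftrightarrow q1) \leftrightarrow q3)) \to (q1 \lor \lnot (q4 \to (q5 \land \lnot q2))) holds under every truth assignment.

Valid

Assume the negation and expand:
Initial set: {F (((q1 \lor \lnot (q4 \to (q5 \land \lnot q2))) \land ((q2 \leftrightarrow q1) \leftrightarrow q3)) \to (q1 \lor \lnot (q4 \to (q5 \land \lnot q2))))}.
F (((q1 \lor \lnot (q4 \to (q5 \land \lnot q2))) \land ((q2 \leftrightarrow q1) \leftrightarrow q3)) \to (q1 \lor \lnot (q4 \to (q5 \land \lnot q2)))): α-rule — add T ((q1 \lor \lnot (q4 \to (q5 \land \lnot q2))) \land ((q2 \leftrightarrow q1) \leftrightarrow q3)), F (q1 \lor \lnot (q4 \to (q5 \land \lnot q2))).
T ((q1 \lor \lnot (q4 \to (q5 \land \lnot q2))) \land ((q2 \leftrightarrow q1) \leftrightarrow q3)): α-rule — add T (q1 \lor \lnot (q4 \to (q5 \land \lnot q2))), T ((q2 \leftrightarrow q1) \leftrightarrow q3).
F (q1 \lor \lnot (q4 \to (q5 \land \lnot q2))): α-rule — add F q1, F \lnot (q4 \to (q5 \land \lnot q2)).
T (q1 \lor \lnot (q4 \to (q5 \land \lnot q2))): β-rule — branch into T q1  //  T \lnot (q4 \to (q5 \land \lnot q2)).
  branch 1 (add T q1):
    × closes — contains both q1 and \lnot q1.
  branch 2 (add T \lnot (q4 \to (q5 \land \lnot q2))):
    T \lnot (q4 \to (q5 \land \lnot q2)): α-rule — add T q4, F (q5 \land \lnot q2).
    T ((q2 \leftrightarrow q1) \leftrightarrow q3): β-rule — branch into T (q2 \leftrightarrow q1), T q3  //  F (q2 \leftrightarrow q1), F q3.
      branch 2.1 (add T (q2 \leftrightarrow q1), T q3):
        F \lnot (q4 \to (q5 \land \lnot q2)): β-rule — branch into F q4  //  T (q5 \land \lnot q2).
          branch 2.1.1 (add F q4):
            × closes — contains both q4 and \lnot q4.
          branch 2.1.2 (add T (q5 \land \lnot q2)):
            T (q5 \land \lnot q2): α-rule — add T q5, T \lnot q2.
            F (q5 \land \lnot q2): β-rule — branch into F q5  //  F \lnot q2.
              branch 2.1.2.1 (add F q5):
                × closes — contains both q5 and \lnot q5.
              branch 2.1.2.2 (add F \lnot q2):
                × closes — contains both q2 and \lnot q2.
      branch 2.2 (add F (q2 \leftrightarrow q1), F q3):
        F \lnot (q4 \to (q5 \land \lnot q2)): β-rule — branch into F q4  //  T (q5 \land \lnot q2).
          branch 2.2.1 (add F q4):
            × closes — contains both q4 and \lnot q4.
          branch 2.2.2 (add T (q5 \land \lnot q2)):
            T (q5 \land \lnot q2): α-rule — add T q5, T \lnot q2.
            F (q5 \land \lnot q2): β-rule — branch into F q5  //  F \lnot q2.
              branch 2.2.2.1 (add F q5):
                × closes — contains both q5 and \lnot q5.
              branch 2.2.2.2 (add F \lnot q2):
                × closes — contains both q2 and \lnot q2.
All 7 branches close.
Every branch closed, so the negation is unsatisfiable and the formula is valid.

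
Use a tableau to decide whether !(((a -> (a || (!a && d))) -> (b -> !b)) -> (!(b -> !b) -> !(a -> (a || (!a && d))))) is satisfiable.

Unsatisfiable

Initial set: {!(((a -> (a || (!a && d))) -> (b -> !b)) -> (!(b -> !b) -> !(a -> (a || (!a && d)))))}.
!(((a -> (a || (!a && d))) -> (b -> !b)) -> (!(b -> !b) -> !(a -> (a || (!a && d))))): α-rule — add ((a -> (a || (!a && d))) -> (b -> !b)), !(!(b -> !b) -> !(a -> (a || (!a && d)))).
!(!(b -> !b) -> !(a -> (a || (!a && d)))): α-rule — add !(b -> !b), !!(a -> (a || (!a && d))).
!(b -> !b): α-rule — add b, !!b.
((a -> (a || (!a && d))) -> (b -> !b)): β-rule — branch into !(a -> (a || (!a && d)))  //  (b -> !b).
  branch 1 (add !(a -> (a || (!a && d)))):
    !(a -> (a || (!a && d))): α-rule — add a, !(a || (!a && d)).
    !(a || (!a && d)): α-rule — add !a, !(!a && d).
    × closes — contains both a and !a.
  branch 2 (add (b -> !b)):
    !!(a -> (a || (!a && d))): β-rule — branch into !a  //  (a || (!a && d)).
      branch 2.1 (add !a):
        (b -> !b): β-rule — branch into !b  //  !b.
          branch 2.1.1 (add !b):
            × closes — contains both b and !b.
          branch 2.1.2 (add !b):
            × closes — contains both b and !b.
      branch 2.2 (add (a || (!a && d))):
        (b -> !b): β-rule — branch into !b  //  !b.
          branch 2.2.1 (add !b):
            × closes — contains both b and !b.
          branch 2.2.2 (add !b):
            × closes — contains both b and !b.
All 5 branches close.
Every branch closed; the formula is unsatisfiable.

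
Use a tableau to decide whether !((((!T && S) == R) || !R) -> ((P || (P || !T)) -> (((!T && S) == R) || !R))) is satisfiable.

Unsatisfiable

Initial set: {!((((!T && S) == R) || !R) -> ((P || (P || !T)) -> (((!T && S) == R) || !R)))}.
!((((!T && S) == R) || !R) -> ((P || (P || !T)) -> (((!T && S) == R) || !R))): α-rule — add (((!T && S) == R) || !R), !((P || (P || !T)) -> (((!T && S) == R) || !R)).
!((P || (P || !T)) -> (((!T && S) == R) || !R)): α-rule — add (P || (P || !T)), !(((!T && S) == R) || !R).
!(((!T && S) == R) || !R): α-rule — add !((!T && S) == R), !!R.
(((!T && S) == R) || !R): β-rule — branch into ((!T && S) == R)  //  !R.
  branch 1 (add ((!T && S) == R)):
    (P || (P || !T)): β-rule — branch into P  //  (P || !T).
      branch 1.1 (add P):
        !((!T && S) == R): β-rule — branch into (!T && S), !R  //  !(!T && S), R.
          branch 1.1.1 (add (!T && S), !R):
            × closes — contains both R and !R.
          branch 1.1.2 (add !(!T && S), R):
            ((!T && S) == R): β-rule — branch into (!T && S), R  //  !(!T && S), !R.
              branch 1.1.2.1 (add (!T && S), R):
                (!T && S): α-rule — add !T, S.
                !(!T && S): β-rule — branch into !!T  //  !S.
                  branch 1.1.2.1.1 (add !!T):
                    × closes — contains both T and !T.
                  branch 1.1.2.1.2 (add !S):
                    × closes — contains both S and !S.
              branch 1.1.2.2 (add !(!T && S), !R):
                × closes — contains both R and !R.
      branch 1.2 (add (P || !T)):
        !((!T && S) == R): β-rule — branch into (!T && S), !R  //  !(!T && S), R.
          branch 1.2.1 (add (!T && S), !R):
            × closes — contains both R and !R.
          branch 1.2.2 (add !(!T && S), R):
            ((!T && S) == R): β-rule — branch into (!T && S), R  //  !(!T && S), !R.
              branch 1.2.2.1 (add (!T && S), R):
                (!T && S): α-rule — add !T, S.
                (P || !T): β-rule — branch into P  //  !T.
                  branch 1.2.2.1.1 (add P):
                    !(!T && S): β-rule — branch into !!T  //  !S.
                      branch 1.2.2.1.1.1 (add !!T):
                        × closes — contains both T and !T.
                      branch 1.2.2.1.1.2 (add !S):
                        × closes — contains both S and !S.
                  branch 1.2.2.1.2 (add !T):
                    !(!T && S): β-rule — branch into !!T  //  !S.
                      branch 1.2.2.1.2.1 (add !!T):
                        × closes — contains both T and !T.
                      branch 1.2.2.1.2.2 (add !S):
                        × closes — contains both S and !S.
              branch 1.2.2.2 (add !(!T && S), !R):
                × closes — contains both R and !R.
  branch 2 (add !R):
    × closes — contains both R and !R.
All 11 branches close.
Every branch closed; the formula is unsatisfiable.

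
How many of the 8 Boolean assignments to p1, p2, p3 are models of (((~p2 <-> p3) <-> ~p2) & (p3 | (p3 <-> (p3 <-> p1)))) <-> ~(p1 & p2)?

4

Initial set: {((((~p2 <-> p3) <-> ~p2) & (p3 | (p3 <-> (p3 <-> p1)))) <-> ~(p1 & p2))}.
((((~p2 <-> p3) <-> ~p2) & (p3 | (p3 <-> (p3 <-> p1)))) <-> ~(p1 & p2)): β-rule — branch into (((~p2 <-> p3) <-> ~p2) & (p3 | (p3 <-> (p3 <-> p1)))), ~(p1 & p2)  //  ~(((~p2 <-> p3) <-> ~p2) & (p3 | (p3 <-> (p3 <-> p1)))), ~~(p1 & p2).
  branch 1 (add (((~p2 <-> p3) <-> ~p2) & (p3 | (p3 <-> (p3 <-> p1)))), ~(p1 & p2)):
    (((~p2 <-> p3) <-> ~p2) & (p3 | (p3 <-> (p3 <-> p1)))): α-rule — add ((~p2 <-> p3) <-> ~p2), (p3 | (p3 <-> (p3 <-> p1))).
    ~(p1 & p2): β-rule — branch into ~p1  //  ~p2.
      branch 1.1 (add ~p1):
        ((~p2 <-> p3) <-> ~p2): β-rule — branch into (~p2 <-> p3), ~p2  //  ~(~p2 <-> p3), ~~p2.
          branch 1.1.1 (add (~p2 <-> p3), ~p2):
            (p3 | (p3 <-> (p3 <-> p1))): β-rule — branch into p3  //  (p3 <-> (p3 <-> p1)).
              branch 1.1.1.1 (add p3):
                (~p2 <-> p3): β-rule — branch into ~p2, p3  //  ~~p2, ~p3.
                  branch 1.1.1.1.1 (add ~p2, p3):
                    ○ open, literals {p1=0, p2=0, p3=1}.
                  branch 1.1.1.1.2 (add ~~p2, ~p3):
                    × closes — contains both p2 and ~p2.
              branch 1.1.1.2 (add (p3 <-> (p3 <-> p1))):
                (~p2 <-> p3): β-rule — branch into ~p2, p3  //  ~~p2, ~p3.
                  branch 1.1.1.2.1 (add ~p2, p3):
                    (p3 <-> (p3 <-> p1)): β-rule — branch into p3, (p3 <-> p1)  //  ~p3, ~(p3 <-> p1).
                      branch 1.1.1.2.1.1 (add p3, (p3 <-> p1)):
                        (p3 <-> p1): β-rule — branch into p3, p1  //  ~p3, ~p1.
                          branch 1.1.1.2.1.1.1 (add p3, p1):
                            × closes — contains both p1 and ~p1.
                          branch 1.1.1.2.1.1.2 (add ~p3, ~p1):
                            × closes — contains both p3 and ~p3.
                      branch 1.1.1.2.1.2 (add ~p3, ~(p3 <-> p1)):
                        × closes — contains both p3 and ~p3.
                  branch 1.1.1.2.2 (add ~~p2, ~p3):
                    × closes — contains both p2 and ~p2.
          branch 1.1.2 (add ~(~p2 <-> p3), ~~p2):
            (p3 | (p3 <-> (p3 <-> p1))): β-rule — branch into p3  //  (p3 <-> (p3 <-> p1)).
              branch 1.1.2.1 (add p3):
                ~(~p2 <-> p3): β-rule — branch into ~p2, ~p3  //  ~~p2, p3.
                  branch 1.1.2.1.1 (add ~p2, ~p3):
                    × closes — contains both p2 and ~p2.
                  branch 1.1.2.1.2 (add ~~p2, p3):
                    ○ open, literals {p1=0, p2=1, p3=1}.
              branch 1.1.2.2 (add (p3 <-> (p3 <-> p1))):
                ~(~p2 <-> p3): β-rule — branch into ~p2, ~p3  //  ~~p2, p3.
                  branch 1.1.2.2.1 (add ~p2, ~p3):
                    × closes — contains both p2 and ~p2.
                  branch 1.1.2.2.2 (add ~~p2, p3):
                    (p3 <-> (p3 <-> p1)): β-rule — branch into p3, (p3 <-> p1)  //  ~p3, ~(p3 <-> p1).
                      branch 1.1.2.2.2.1 (add p3, (p3 <-> p1)):
                        (p3 <-> p1): β-rule — branch into p3, p1  //  ~p3, ~p1.
                          branch 1.1.2.2.2.1.1 (add p3, p1):
                            × closes — contains both p1 and ~p1.
                          branch 1.1.2.2.2.1.2 (add ~p3, ~p1):
                            × closes — contains both p3 and ~p3.
                      branch 1.1.2.2.2.2 (add ~p3, ~(p3 <-> p1)):
                        × closes — contains both p3 and ~p3.
      branch 1.2 (add ~p2):
        ((~p2 <-> p3) <-> ~p2): β-rule — branch into (~p2 <-> p3), ~p2  //  ~(~p2 <-> p3), ~~p2.
          branch 1.2.1 (add (~p2 <-> p3), ~p2):
            (p3 | (p3 <-> (p3 <-> p1))): β-rule — branch into p3  //  (p3 <-> (p3 <-> p1)).
              branch 1.2.1.1 (add p3):
                (~p2 <-> p3): β-rule — branch into ~p2, p3  //  ~~p2, ~p3.
                  branch 1.2.1.1.1 (add ~p2, p3):
                    ○ open, literals {p2=0, p3=1}.
                  branch 1.2.1.1.2 (add ~~p2, ~p3):
                    × closes — contains both p2 and ~p2.
              branch 1.2.1.2 (add (p3 <-> (p3 <-> p1))):
                (~p2 <-> p3): β-rule — branch into ~p2, p3  //  ~~p2, ~p3.
                  branch 1.2.1.2.1 (add ~p2, p3):
                    (p3 <-> (p3 <-> p1)): β-rule — branch into p3, (p3 <-> p1)  //  ~p3, ~(p3 <-> p1).
                      branch 1.2.1.2.1.1 (add p3, (p3 <-> p1)):
                        (p3 <-> p1): β-rule — branch into p3, p1  //  ~p3, ~p1.
                          branch 1.2.1.2.1.1.1 (add p3, p1):
                            ○ open, literals {p1=1, p2=0, p3=1}.
                          branch 1.2.1.2.1.1.2 (add ~p3, ~p1):
                            × closes — contains both p3 and ~p3.
                      branch 1.2.1.2.1.2 (add ~p3, ~(p3 <-> p1)):
                        × closes — contains both p3 and ~p3.
                  branch 1.2.1.2.2 (add ~~p2, ~p3):
                    × closes — contains both p2 and ~p2.
          branch 1.2.2 (add ~(~p2 <-> p3), ~~p2):
            × closes — contains both p2 and ~p2.
  branch 2 (add ~(((~p2 <-> p3) <-> ~p2) & (p3 | (p3 <-> (p3 <-> p1)))), ~~(p1 & p2)):
    ~~(p1 & p2): α-rule — add p1, p2.
    ~(((~p2 <-> p3) <-> ~p2) & (p3 | (p3 <-> (p3 <-> p1)))): β-rule — branch into ~((~p2 <-> p3) <-> ~p2)  //  ~(p3 | (p3 <-> (p3 <-> p1))).
      branch 2.1 (add ~((~p2 <-> p3) <-> ~p2)):
        ~((~p2 <-> p3) <-> ~p2): β-rule — branch into (~p2 <-> p3), ~~p2  //  ~(~p2 <-> p3), ~p2.
          branch 2.1.1 (add (~p2 <-> p3), ~~p2):
            (~p2 <-> p3): β-rule — branch into ~p2, p3  //  ~~p2, ~p3.
              branch 2.1.1.1 (add ~p2, p3):
                × closes — contains both p2 and ~p2.
              branch 2.1.1.2 (add ~~p2, ~p3):
                ○ open, literals {p1=1, p2=1, p3=0}.
          branch 2.1.2 (add ~(~p2 <-> p3), ~p2):
            × closes — contains both p2 and ~p2.
      branch 2.2 (add ~(p3 | (p3 <-> (p3 <-> p1)))):
        ~(p3 | (p3 <-> (p3 <-> p1))): α-rule — add ~p3, ~(p3 <-> (p3 <-> p1)).
        ~(p3 <-> (p3 <-> p1)): β-rule — branch into p3, ~(p3 <-> p1)  //  ~p3, (p3 <-> p1).
          branch 2.2.1 (add p3, ~(p3 <-> p1)):
            × closes — contains both p3 and ~p3.
          branch 2.2.2 (add ~p3, (p3 <-> p1)):
            (p3 <-> p1): β-rule — branch into p3, p1  //  ~p3, ~p1.
              branch 2.2.2.1 (add p3, p1):
                × closes — contains both p3 and ~p3.
              branch 2.2.2.2 (add ~p3, ~p1):
                × closes — contains both p1 and ~p1.
20 branches closed, 5 open.
Each open branch fixes some atoms; the unmentioned ones are free. Counting distinct full assignments: branch {p1=0, p2=0, p3=1} (none free) contributes 1 new; branch {p1=0, p2=1, p3=1} (none free) contributes 1 new; branch {p2=0, p3=1} (p1) contributes 1 new; branch {p1=1, p2=0, p3=1} (none free) contributes 0 new; branch {p1=1, p2=1, p3=0} (none free) contributes 1 new. Total: 4.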